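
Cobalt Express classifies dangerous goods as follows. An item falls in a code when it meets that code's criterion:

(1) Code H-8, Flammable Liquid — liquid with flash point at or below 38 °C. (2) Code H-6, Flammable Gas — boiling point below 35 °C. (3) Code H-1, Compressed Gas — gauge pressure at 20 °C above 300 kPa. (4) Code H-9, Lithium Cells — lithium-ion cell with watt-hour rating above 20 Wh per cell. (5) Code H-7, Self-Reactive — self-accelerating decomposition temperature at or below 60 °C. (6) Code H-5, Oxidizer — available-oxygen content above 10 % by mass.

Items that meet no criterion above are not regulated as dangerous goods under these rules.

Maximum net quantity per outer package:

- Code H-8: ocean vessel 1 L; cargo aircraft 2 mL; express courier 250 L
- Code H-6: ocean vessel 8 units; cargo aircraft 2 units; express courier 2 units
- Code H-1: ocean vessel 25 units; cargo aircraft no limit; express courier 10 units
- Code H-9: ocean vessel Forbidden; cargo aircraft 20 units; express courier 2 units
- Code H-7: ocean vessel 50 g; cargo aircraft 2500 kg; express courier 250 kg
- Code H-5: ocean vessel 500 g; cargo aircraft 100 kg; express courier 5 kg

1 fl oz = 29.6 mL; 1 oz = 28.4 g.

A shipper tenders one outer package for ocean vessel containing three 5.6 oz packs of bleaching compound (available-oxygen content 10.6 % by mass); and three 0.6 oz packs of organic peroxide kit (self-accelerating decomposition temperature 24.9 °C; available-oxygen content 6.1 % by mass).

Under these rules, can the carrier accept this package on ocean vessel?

No

With available-oxygen content 10.6 % by mass (> 10 % by mass), the bleaching compound falls in Code H-5.
With self-accelerating decomposition temperature 24.9 °C (≤ 60 °C), the organic peroxide kit falls in Code H-7.
Code H-7 quantity: three 0.6 oz packs = 51.12 g.
51.12 g exceeds the ocean vessel limit of 50 g for Code H-7.
Code H-5 quantity: three 5.6 oz packs = 477.12 g.
477.12 g is within the ocean vessel limit of 500 g for Code H-5.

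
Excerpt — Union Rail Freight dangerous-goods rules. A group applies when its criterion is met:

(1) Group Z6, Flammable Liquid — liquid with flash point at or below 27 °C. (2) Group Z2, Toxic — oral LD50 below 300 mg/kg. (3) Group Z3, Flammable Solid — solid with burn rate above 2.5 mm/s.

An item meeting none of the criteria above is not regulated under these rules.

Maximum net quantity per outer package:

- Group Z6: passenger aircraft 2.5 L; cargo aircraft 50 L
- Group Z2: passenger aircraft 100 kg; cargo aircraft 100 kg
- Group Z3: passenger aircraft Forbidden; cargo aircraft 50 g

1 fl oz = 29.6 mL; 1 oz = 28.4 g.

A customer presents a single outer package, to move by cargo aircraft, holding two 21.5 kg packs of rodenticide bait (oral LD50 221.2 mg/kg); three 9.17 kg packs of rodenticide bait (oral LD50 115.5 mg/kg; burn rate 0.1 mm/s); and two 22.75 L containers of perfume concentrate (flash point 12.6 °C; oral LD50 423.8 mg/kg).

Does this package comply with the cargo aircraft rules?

Yes

Rodenticide bait: oral LD50 221.2 mg/kg < 300 mg/kg → Group Z2 (Toxic).
Rodenticide bait: oral LD50 115.5 mg/kg < 300 mg/kg → Group Z2 (Toxic).
With flash point 12.6 °C (≤ 27 °C), the perfume concentrate falls in Group Z6.
Total Group Z2: (two 21.5 kg packs = 43 kg) + (three 9.17 kg packs = 27.51 kg) = 70.51 kg.
That is within the Group Z2 cargo aircraft limit of 100 kg.
Group Z6 quantity: two 22.75 L containers = 45.5 L.
That is within the Group Z6 cargo aircraft limit of 50 L.
Every hazard group is within its cargo aircraft limit and no segregation rule is violated.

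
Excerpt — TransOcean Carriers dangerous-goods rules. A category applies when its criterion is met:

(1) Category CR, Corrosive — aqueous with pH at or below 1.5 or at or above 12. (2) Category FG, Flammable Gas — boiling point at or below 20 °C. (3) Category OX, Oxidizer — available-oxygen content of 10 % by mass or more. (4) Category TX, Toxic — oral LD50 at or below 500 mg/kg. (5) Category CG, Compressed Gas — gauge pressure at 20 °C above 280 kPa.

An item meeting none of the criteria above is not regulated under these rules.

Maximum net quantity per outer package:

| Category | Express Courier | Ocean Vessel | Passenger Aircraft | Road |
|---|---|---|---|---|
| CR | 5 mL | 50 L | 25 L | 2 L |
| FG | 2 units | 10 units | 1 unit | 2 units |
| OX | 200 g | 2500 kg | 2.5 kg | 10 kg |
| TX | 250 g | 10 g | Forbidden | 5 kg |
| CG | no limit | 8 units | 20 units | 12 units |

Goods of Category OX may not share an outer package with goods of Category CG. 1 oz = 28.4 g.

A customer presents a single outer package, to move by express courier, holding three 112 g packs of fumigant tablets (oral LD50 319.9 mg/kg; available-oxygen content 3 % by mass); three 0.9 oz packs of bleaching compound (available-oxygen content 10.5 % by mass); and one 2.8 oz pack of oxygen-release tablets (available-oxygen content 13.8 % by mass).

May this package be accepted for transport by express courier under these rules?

No

Fumigant tablets: oral LD50 319.9 mg/kg ≤ 500 mg/kg → Category TX (Toxic).
Available-oxygen content 10.5 % by mass meets the Category OX criterion (Oxidizer), so the bleaching compound is Category OX.
Oxygen-release tablets: available-oxygen content 13.8 % by mass ≥ 10 % by mass → Category OX (Oxidizer).
Total Category OX: (three 0.9 oz packs = 76.68 g) + (one 2.8 oz pack = 79.52 g) = 156.2 g.
156.2 g is within the express courier limit of 200 g for Category OX.
Category TX quantity: three 112 g packs = 336 g.
336 g exceeds the express courier limit of 250 g for Category TX.
The segregation rule (Category OX with Category CG) does not apply to Category OX with Category TX.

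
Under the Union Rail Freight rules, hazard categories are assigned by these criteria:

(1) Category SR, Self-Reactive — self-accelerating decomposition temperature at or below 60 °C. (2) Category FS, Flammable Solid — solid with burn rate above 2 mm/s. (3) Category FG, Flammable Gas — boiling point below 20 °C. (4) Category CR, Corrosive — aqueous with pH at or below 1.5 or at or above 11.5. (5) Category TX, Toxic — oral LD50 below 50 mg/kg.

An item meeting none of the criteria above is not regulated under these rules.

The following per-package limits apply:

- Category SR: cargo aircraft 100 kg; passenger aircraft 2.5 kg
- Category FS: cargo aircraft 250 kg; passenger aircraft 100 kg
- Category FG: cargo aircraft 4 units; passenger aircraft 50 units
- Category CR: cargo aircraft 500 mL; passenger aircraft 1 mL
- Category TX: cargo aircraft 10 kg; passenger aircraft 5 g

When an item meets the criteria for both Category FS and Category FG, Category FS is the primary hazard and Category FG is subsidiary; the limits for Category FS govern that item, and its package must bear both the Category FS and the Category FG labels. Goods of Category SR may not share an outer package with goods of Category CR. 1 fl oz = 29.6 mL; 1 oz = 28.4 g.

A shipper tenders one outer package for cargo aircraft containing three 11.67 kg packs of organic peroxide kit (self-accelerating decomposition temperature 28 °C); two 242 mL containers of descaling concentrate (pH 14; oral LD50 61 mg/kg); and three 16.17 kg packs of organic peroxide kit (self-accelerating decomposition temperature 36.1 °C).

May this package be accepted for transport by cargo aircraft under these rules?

Organic peroxide kit: self-accelerating decomposition temperature 28 °C ≤ 60 °C → Category SR (Self-Reactive).
Descaling concentrate: pH 14 ≥ 11.5 → Category CR (Corrosive).
The organic peroxide kit has self-accelerating decomposition temperature 36.1 °C, which is ≤ 60 °C, so it is Category SR (Self-Reactive).
Category SR net quantity: (three 11.67 kg packs = 35.01 kg) + (three 16.17 kg packs = 48.51 kg) = 83.52 kg.
That is within the Category SR cargo aircraft limit of 100 kg.
Category CR quantity: two 242 mL containers = 484 mL.
484 mL ≤ 500 mL (cargo aircraft limit, Category CR) — within limit.
Category SR and Category CR may not share an outer package.

No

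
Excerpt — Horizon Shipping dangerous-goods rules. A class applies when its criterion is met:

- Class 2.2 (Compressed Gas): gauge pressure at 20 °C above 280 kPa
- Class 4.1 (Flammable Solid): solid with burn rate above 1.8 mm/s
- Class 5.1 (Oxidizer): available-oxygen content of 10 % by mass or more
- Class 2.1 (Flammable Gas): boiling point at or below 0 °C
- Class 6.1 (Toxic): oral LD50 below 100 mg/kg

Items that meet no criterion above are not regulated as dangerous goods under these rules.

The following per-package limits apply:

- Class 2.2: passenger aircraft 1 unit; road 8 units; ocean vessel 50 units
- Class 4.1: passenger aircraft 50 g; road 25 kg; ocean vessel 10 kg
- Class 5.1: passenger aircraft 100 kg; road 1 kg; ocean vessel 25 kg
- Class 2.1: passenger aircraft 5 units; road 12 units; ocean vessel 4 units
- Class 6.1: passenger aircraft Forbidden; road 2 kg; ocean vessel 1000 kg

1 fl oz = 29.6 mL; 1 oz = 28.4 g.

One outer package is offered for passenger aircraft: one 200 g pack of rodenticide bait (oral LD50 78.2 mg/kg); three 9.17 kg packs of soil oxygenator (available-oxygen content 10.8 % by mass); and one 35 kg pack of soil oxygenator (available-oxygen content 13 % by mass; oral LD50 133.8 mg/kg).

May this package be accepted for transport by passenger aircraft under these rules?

No

The rodenticide bait has oral LD50 78.2 mg/kg, which is < 100 mg/kg, so it is Class 6.1 (Toxic).
The soil oxygenator has available-oxygen content 10.8 % by mass, which is ≥ 10 % by mass, so it is Class 5.1 (Oxidizer).
The soil oxygenator has available-oxygen content 13 % by mass, which is ≥ 10 % by mass, so it is Class 5.1 (Oxidizer).
Total Class 5.1: (three 9.17 kg packs = 27.51 kg) + 35 kg = 62.51 kg.
62.51 kg is within the passenger aircraft limit of 100 kg for Class 5.1.
Class 6.1 quantity: 200 g.
Class 6.1 is Forbidden by passenger aircraft.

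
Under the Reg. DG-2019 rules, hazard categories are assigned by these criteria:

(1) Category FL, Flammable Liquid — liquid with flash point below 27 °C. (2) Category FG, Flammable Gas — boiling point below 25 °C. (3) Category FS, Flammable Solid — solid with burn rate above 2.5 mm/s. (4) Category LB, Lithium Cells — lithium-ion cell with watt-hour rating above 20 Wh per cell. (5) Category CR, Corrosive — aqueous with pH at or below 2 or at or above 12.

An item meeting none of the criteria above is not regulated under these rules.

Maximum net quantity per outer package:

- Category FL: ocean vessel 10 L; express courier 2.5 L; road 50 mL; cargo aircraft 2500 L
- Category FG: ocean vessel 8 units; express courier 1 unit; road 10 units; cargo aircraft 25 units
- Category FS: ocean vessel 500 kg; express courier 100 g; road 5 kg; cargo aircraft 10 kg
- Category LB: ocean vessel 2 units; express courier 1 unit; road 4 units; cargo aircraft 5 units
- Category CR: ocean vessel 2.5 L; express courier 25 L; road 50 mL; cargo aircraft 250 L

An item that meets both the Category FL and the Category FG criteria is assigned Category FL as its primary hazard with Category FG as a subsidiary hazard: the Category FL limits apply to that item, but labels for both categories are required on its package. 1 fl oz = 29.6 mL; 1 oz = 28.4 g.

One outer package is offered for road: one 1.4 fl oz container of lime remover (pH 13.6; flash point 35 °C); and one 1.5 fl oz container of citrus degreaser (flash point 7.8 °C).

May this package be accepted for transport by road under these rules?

Yes

Lime remover: pH 13.6 ≥ 12 → Category CR (Corrosive).
The citrus degreaser has flash point 7.8 °C, which is < 27 °C, so it is Category FL (Flammable Liquid).
Category CR quantity: one 1.4 fl oz container = 41.44 mL.
41.44 mL ≤ 50 mL (road limit, Category CR) — within limit.
Category FL quantity: one 1.5 fl oz container = 44.4 mL.
44.4 mL is within the road limit of 50 mL for Category FL.
Every hazard category is within its road limit and no segregation rule is violated.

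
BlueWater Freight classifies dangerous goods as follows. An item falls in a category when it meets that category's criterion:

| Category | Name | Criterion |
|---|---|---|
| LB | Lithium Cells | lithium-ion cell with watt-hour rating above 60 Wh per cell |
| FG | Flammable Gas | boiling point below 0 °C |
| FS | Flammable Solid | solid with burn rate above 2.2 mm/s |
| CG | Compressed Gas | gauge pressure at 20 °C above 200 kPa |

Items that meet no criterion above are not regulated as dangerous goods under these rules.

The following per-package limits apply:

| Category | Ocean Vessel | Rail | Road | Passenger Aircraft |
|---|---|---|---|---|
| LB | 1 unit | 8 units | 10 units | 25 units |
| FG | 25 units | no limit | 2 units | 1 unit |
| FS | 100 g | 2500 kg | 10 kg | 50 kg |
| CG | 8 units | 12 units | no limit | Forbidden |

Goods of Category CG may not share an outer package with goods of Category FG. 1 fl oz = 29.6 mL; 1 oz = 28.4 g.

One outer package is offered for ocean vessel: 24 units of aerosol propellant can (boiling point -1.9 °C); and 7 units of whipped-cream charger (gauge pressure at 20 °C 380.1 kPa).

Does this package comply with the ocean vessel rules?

The aerosol propellant can has boiling point -1.9 °C, which is < 0 °C, so it is Category FG (Flammable Gas).
Gauge pressure at 20 °C 380.1 kPa meets the Category CG criterion (Compressed Gas), so the whipped-cream charger is Category CG.
Category CG quantity: 7 units.
7 units is within the ocean vessel limit of 8 units for Category CG.
Category FG quantity: 24 units.
24 units ≤ 25 units (ocean vessel limit, Category FG) — within limit.
Category CG and Category FG may not share an outer package.

No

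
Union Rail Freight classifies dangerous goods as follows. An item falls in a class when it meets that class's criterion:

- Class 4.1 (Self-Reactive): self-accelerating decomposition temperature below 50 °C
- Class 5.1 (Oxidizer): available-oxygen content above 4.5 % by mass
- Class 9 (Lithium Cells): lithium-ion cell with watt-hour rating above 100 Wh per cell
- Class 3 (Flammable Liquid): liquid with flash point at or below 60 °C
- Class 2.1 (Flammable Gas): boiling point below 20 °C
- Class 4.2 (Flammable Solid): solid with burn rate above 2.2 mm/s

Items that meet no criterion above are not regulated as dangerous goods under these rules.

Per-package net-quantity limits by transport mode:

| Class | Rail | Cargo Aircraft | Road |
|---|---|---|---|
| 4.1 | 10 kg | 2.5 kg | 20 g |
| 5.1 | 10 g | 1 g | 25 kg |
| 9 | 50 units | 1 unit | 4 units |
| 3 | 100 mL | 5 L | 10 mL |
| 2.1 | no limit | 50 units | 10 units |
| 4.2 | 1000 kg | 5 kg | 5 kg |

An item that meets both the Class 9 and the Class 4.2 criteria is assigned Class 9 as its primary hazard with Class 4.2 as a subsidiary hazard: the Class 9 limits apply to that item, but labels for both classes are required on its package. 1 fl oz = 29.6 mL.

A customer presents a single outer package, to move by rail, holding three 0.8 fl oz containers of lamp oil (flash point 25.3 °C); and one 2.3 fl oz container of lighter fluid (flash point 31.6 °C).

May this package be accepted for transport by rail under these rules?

No

With flash point 25.3 °C (≤ 60 °C), the lamp oil falls in Class 3.
The lighter fluid has flash point 31.6 °C, which is ≤ 60 °C, so it is Class 3 (Flammable Liquid).
Class 3 net quantity: (three 0.8 fl oz containers = 71.04 mL) + (one 2.3 fl oz container = 68.08 mL) = 139.12 mL.
That exceeds the Class 3 rail limit of 100 mL.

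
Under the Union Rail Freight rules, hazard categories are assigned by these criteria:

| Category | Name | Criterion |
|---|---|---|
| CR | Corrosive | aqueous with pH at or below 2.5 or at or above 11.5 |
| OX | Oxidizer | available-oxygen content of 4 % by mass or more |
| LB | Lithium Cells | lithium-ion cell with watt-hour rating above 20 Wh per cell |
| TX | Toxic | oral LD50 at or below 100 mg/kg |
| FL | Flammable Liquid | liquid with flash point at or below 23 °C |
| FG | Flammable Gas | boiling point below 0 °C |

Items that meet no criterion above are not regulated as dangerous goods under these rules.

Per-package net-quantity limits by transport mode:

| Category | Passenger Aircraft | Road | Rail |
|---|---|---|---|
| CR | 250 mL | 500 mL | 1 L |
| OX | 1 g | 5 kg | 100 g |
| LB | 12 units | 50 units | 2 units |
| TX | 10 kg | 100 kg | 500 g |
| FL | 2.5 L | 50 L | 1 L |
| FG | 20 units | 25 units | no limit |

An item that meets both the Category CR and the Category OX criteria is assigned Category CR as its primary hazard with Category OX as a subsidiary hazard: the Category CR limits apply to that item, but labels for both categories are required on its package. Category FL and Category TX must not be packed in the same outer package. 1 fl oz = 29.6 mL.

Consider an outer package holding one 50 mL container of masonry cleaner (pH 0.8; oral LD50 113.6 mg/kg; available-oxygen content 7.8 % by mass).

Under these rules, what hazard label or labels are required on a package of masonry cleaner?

Category CR and OX

pH 0.8 meets the Category CR criterion (Corrosive), so the masonry cleaner is Category CR.
The masonry cleaner has available-oxygen content 7.8 % by mass, which is ≥ 4 % by mass, so it is Category OX (Oxidizer).
By the precedence rule Category CR is primary and Category OX is subsidiary, and that rule requires both labels on the package.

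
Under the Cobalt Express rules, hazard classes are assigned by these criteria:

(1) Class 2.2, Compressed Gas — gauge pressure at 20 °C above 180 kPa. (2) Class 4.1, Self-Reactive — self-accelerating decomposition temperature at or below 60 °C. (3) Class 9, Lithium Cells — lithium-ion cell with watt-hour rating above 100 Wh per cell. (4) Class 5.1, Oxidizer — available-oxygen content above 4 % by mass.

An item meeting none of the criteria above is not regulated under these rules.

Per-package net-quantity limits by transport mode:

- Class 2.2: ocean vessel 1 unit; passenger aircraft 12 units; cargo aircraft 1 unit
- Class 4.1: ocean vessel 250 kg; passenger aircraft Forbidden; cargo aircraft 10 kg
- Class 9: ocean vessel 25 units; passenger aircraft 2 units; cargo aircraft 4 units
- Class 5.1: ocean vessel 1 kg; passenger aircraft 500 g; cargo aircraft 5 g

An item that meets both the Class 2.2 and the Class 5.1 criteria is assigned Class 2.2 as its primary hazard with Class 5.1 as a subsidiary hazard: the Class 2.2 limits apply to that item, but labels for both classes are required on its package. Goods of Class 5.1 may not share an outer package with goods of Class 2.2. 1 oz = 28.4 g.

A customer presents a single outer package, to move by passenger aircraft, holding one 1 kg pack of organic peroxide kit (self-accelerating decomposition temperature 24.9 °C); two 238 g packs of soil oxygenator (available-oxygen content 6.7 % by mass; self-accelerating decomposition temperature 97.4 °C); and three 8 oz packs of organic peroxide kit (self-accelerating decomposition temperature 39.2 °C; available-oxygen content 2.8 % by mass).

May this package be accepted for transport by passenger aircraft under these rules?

With self-accelerating decomposition temperature 24.9 °C (≤ 60 °C), the organic peroxide kit falls in Class 4.1.
Soil oxygenator: available-oxygen content 6.7 % by mass > 4 % by mass → Class 5.1 (Oxidizer).
The organic peroxide kit has self-accelerating decomposition temperature 39.2 °C, which is ≤ 60 °C, so it is Class 4.1 (Self-Reactive).
Class 4.1 net quantity: 1 kg + (three 8 oz packs = 681.6 g) = 1681.6 g.
By passenger aircraft, Class 4.1 is Forbidden regardless of quantity.
Class 5.1 quantity: two 238 g packs = 476 g.
That is within the Class 5.1 passenger aircraft limit of 500 g.
The segregation rule (Class 5.1 with Class 2.2) does not apply to Class 4.1 with Class 5.1.

No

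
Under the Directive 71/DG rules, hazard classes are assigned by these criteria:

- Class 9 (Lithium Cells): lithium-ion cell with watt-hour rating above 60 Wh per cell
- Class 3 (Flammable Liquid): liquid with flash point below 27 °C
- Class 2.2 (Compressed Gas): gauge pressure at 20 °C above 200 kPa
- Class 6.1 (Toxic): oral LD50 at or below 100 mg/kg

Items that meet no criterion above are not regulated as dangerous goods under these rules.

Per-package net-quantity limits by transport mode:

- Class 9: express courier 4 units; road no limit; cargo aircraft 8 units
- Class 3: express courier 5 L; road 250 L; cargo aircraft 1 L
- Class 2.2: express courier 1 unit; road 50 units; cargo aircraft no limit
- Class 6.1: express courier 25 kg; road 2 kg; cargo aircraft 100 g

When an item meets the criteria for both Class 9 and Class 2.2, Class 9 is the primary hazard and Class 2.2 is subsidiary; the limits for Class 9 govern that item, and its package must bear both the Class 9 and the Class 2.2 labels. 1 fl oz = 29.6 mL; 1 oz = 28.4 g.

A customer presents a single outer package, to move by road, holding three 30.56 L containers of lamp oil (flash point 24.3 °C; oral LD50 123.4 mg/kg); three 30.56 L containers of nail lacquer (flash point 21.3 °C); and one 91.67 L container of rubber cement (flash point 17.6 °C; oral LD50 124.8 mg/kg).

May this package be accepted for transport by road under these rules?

No

With flash point 24.3 °C (< 27 °C), the lamp oil falls in Class 3.
Flash point 21.3 °C meets the Class 3 criterion (Flammable Liquid), so the nail lacquer is Class 3.
Flash point 17.6 °C meets the Class 3 criterion (Flammable Liquid), so the rubber cement is Class 3.
Total Class 3: (three 30.56 L containers = 91.68 L) + (three 30.56 L containers = 91.68 L) + 91.67 L = 275.03 L.
275.03 L > 250 L (road limit, Class 3) — over the limit.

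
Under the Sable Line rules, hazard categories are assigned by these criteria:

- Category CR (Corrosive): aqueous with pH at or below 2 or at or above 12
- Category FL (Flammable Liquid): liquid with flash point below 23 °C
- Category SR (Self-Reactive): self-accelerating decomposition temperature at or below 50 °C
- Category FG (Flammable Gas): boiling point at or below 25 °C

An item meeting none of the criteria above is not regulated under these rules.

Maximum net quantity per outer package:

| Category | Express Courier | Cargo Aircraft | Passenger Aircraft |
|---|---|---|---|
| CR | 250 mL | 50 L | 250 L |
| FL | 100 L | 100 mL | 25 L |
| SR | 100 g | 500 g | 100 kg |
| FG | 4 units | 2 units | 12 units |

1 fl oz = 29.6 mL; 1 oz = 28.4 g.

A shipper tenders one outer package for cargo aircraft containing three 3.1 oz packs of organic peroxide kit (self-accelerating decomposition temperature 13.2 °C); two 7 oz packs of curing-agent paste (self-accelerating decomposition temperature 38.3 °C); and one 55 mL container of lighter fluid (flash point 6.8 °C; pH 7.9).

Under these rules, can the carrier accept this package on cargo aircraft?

No

Self-accelerating decomposition temperature 13.2 °C meets the Category SR criterion (Self-Reactive), so the organic peroxide kit is Category SR.
Curing-agent paste: self-accelerating decomposition temperature 38.3 °C ≤ 50 °C → Category SR (Self-Reactive).
With flash point 6.8 °C (< 23 °C), the lighter fluid falls in Category FL.
Category SR net quantity: (three 3.1 oz packs = 264.12 g) + (two 7 oz packs = 397.6 g) = 661.72 g.
That exceeds the Category SR cargo aircraft limit of 500 g.
Category FL quantity: 55 mL.
That is within the Category FL cargo aircraft limit of 100 mL.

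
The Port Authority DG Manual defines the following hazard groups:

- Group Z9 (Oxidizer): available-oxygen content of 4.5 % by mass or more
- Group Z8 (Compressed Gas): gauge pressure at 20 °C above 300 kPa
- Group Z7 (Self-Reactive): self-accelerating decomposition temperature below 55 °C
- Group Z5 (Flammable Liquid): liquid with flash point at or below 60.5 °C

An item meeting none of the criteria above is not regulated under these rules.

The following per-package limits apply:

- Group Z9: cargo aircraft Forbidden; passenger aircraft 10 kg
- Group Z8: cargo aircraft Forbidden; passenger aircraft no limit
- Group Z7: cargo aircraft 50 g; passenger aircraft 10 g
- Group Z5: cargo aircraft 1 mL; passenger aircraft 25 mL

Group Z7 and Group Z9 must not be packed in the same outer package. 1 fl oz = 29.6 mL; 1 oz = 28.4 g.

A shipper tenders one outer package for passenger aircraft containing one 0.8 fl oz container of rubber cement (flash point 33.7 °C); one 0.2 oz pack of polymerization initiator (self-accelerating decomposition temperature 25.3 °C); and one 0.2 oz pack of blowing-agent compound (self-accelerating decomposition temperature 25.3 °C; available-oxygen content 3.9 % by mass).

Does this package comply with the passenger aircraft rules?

Rubber cement: flash point 33.7 °C ≤ 60.5 °C → Group Z5 (Flammable Liquid).
Polymerization initiator: self-accelerating decomposition temperature 25.3 °C < 55 °C → Group Z7 (Self-Reactive).
With self-accelerating decomposition temperature 25.3 °C (< 55 °C), the blowing-agent compound falls in Group Z7.
Total Group Z7: (one 0.2 oz pack = 5.68 g) + (one 0.2 oz pack = 5.68 g) = 11.36 g.
11.36 g > 10 g (passenger aircraft limit, Group Z7) — over the limit.
Group Z5 quantity: one 0.8 fl oz container = 23.68 mL.
That is within the Group Z5 passenger aircraft limit of 25 mL.
The segregation rule (Group Z7 with Group Z9) does not apply to Group Z7 with Group Z5.

No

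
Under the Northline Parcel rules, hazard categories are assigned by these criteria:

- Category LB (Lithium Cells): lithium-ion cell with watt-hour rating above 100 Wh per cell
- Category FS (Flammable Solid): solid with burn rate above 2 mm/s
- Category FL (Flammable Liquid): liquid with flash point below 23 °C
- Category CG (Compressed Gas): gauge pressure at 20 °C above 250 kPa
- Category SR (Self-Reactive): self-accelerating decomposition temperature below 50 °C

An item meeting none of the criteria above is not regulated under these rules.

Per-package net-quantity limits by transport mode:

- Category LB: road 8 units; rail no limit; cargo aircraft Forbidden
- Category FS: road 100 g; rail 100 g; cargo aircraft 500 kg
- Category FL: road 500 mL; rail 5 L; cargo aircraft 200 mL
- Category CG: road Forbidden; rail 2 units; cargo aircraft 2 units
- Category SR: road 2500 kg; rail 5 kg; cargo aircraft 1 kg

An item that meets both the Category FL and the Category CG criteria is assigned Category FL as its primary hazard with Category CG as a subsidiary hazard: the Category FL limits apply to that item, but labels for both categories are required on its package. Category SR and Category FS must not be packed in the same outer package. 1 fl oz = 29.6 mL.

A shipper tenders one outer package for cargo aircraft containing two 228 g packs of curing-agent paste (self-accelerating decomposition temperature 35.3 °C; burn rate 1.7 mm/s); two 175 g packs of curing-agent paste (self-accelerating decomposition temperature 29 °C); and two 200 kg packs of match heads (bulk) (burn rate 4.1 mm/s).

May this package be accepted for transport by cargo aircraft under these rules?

No

Self-accelerating decomposition temperature 35.3 °C meets the Category SR criterion (Self-Reactive), so the curing-agent paste is Category SR.
The curing-agent paste has self-accelerating decomposition temperature 29 °C, which is < 50 °C, so it is Category SR (Self-Reactive).
The match heads (bulk) have burn rate 4.1 mm/s, which is > 2 mm/s, so they are Category FS (Flammable Solid).
Category SR net quantity: (two 228 g packs = 456 g) + (two 175 g packs = 350 g) = 806 g.
806 g is within the cargo aircraft limit of 1 kg for Category SR.
Category FS quantity: two 200 kg packs = 400 kg.
400 kg ≤ 500 kg (cargo aircraft limit, Category FS) — within limit.
Category SR and Category FS may not share an outer package.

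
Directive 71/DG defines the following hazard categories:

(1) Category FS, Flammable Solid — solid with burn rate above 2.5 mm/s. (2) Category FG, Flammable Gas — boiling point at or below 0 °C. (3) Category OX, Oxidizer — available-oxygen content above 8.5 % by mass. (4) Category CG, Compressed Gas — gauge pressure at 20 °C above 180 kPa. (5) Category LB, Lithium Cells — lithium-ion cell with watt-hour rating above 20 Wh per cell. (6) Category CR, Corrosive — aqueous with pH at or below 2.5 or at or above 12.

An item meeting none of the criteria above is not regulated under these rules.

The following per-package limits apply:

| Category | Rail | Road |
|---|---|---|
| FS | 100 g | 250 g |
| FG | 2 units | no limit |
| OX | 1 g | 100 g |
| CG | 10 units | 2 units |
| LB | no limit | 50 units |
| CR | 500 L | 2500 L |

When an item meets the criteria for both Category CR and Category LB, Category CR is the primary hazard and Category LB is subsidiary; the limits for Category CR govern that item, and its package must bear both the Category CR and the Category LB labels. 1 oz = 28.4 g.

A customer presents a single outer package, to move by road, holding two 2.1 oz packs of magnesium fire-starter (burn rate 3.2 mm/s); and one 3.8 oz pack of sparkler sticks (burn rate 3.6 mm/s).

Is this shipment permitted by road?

Yes

Burn rate 3.2 mm/s meets the Category FS criterion (Flammable Solid), so the magnesium fire-starter is Category FS.
The sparkler sticks have burn rate 3.6 mm/s, which is > 2.5 mm/s, so they are Category FS (Flammable Solid).
Category FS net quantity: (two 2.1 oz packs = 119.28 g) + (one 3.8 oz pack = 107.92 g) = 227.2 g.
227.2 g is within the road limit of 250 g for Category FS.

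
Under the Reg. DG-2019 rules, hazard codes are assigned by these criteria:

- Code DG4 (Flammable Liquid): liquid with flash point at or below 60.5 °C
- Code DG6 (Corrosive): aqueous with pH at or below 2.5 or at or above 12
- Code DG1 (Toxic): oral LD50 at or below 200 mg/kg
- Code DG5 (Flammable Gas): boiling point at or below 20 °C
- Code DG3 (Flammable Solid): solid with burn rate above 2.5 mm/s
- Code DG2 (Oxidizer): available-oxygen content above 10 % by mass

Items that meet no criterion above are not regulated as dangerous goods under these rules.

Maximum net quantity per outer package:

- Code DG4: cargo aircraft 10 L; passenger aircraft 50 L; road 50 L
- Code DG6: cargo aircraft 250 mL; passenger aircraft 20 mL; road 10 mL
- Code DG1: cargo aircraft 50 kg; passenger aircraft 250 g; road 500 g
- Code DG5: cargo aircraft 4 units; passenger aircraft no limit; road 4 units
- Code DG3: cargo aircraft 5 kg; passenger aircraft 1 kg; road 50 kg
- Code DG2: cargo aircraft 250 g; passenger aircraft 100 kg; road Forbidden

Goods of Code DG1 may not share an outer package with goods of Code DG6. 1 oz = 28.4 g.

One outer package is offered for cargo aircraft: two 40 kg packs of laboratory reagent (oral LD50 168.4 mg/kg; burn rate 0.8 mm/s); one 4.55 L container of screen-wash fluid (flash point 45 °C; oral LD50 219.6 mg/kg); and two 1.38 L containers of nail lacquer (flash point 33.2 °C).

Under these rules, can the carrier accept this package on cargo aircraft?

The laboratory reagent has oral LD50 168.4 mg/kg, which is ≤ 200 mg/kg, so it is Code DG1 (Toxic).
Screen-wash fluid: flash point 45 °C ≤ 60.5 °C → Code DG4 (Flammable Liquid).
Flash point 33.2 °C meets the Code DG4 criterion (Flammable Liquid), so the nail lacquer is Code DG4.
Code DG4 net quantity: 4.55 L + (two 1.38 L containers = 2.76 L) = 7.31 L.
7.31 L ≤ 10 L (cargo aircraft limit, Code DG4) — within limit.
Code DG1 quantity: two 40 kg packs = 80 kg.
80 kg exceeds the cargo aircraft limit of 50 kg for Code DG1.
The segregation rule (Code DG1 with Code DG6) does not apply to Code DG4 with Code DG1.

No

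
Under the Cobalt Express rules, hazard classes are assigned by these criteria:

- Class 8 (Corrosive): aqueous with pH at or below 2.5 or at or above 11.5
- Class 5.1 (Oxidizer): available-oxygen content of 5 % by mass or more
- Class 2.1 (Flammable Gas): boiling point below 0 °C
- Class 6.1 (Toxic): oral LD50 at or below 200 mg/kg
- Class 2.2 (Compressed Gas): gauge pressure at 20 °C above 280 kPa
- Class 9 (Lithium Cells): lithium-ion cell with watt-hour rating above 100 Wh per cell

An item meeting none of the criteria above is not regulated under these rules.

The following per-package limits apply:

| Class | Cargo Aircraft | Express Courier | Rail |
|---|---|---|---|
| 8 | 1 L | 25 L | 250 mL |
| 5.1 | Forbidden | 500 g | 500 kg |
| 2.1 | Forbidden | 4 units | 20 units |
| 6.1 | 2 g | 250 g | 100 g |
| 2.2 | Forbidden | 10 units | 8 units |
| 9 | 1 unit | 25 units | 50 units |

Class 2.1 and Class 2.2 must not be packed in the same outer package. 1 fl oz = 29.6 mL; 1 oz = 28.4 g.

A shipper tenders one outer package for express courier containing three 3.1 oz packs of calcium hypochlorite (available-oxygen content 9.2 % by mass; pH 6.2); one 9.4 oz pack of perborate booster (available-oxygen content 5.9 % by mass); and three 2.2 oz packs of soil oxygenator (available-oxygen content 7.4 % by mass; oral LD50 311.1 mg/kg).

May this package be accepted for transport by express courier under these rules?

With available-oxygen content 9.2 % by mass (≥ 5 % by mass), the calcium hypochlorite falls in Class 5.1.
Perborate booster: available-oxygen content 5.9 % by mass ≥ 5 % by mass → Class 5.1 (Oxidizer).
Soil oxygenator: available-oxygen content 7.4 % by mass ≥ 5 % by mass → Class 5.1 (Oxidizer).
Total Class 5.1: (three 3.1 oz packs = 264.12 g) + (one 9.4 oz pack = 266.96 g) + (three 2.2 oz packs = 187.44 g) = 718.52 g.
718.52 g > 500 g (express courier limit, Class 5.1) — over the limit.

No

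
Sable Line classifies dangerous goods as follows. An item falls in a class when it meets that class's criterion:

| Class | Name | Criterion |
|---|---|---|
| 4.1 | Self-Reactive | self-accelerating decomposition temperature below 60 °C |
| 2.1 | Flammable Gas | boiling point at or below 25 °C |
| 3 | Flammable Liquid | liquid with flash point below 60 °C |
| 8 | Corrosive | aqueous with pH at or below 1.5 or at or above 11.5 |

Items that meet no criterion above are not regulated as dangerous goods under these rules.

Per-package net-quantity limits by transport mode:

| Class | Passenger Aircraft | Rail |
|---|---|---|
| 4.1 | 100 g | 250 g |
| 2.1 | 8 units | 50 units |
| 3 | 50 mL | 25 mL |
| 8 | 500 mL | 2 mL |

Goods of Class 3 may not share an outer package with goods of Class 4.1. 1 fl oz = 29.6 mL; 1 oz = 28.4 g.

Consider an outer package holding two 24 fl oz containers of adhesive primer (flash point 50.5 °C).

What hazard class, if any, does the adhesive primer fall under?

Flash point 50.5 °C meets the Class 3 criterion (Flammable Liquid), so the adhesive primer is Class 3.

Class 3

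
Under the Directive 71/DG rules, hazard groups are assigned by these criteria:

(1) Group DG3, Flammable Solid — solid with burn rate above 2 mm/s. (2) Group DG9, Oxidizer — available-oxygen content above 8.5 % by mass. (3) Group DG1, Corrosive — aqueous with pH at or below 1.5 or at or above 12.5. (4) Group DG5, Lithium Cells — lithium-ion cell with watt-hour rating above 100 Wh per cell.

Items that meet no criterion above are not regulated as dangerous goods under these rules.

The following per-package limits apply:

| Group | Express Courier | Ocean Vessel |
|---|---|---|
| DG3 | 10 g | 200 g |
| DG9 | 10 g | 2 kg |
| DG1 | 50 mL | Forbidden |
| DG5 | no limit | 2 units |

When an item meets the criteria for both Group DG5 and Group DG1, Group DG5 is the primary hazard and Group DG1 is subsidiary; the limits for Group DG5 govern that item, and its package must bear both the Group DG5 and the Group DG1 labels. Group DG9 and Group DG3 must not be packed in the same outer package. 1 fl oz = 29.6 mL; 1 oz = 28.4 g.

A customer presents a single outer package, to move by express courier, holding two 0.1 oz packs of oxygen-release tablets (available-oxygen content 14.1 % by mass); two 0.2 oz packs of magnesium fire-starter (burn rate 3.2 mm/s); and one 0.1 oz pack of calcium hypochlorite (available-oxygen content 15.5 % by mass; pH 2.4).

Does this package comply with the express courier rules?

The oxygen-release tablets have available-oxygen content 14.1 % by mass, which is > 8.5 % by mass, so they are Group DG9 (Oxidizer).
With burn rate 3.2 mm/s (> 2 mm/s), the magnesium fire-starter falls in Group DG3.
With available-oxygen content 15.5 % by mass (> 8.5 % by mass), the calcium hypochlorite falls in Group DG9.
Total Group DG9: (two 0.1 oz packs = 5.68 g) + (one 0.1 oz pack = 2.84 g) = 8.52 g.
8.52 g ≤ 10 g (express courier limit, Group DG9) — within limit.
Group DG3 quantity: two 0.2 oz packs = 11.36 g.
11.36 g exceeds the express courier limit of 10 g for Group DG3.
Group DG9 and Group DG3 may not share an outer package.

No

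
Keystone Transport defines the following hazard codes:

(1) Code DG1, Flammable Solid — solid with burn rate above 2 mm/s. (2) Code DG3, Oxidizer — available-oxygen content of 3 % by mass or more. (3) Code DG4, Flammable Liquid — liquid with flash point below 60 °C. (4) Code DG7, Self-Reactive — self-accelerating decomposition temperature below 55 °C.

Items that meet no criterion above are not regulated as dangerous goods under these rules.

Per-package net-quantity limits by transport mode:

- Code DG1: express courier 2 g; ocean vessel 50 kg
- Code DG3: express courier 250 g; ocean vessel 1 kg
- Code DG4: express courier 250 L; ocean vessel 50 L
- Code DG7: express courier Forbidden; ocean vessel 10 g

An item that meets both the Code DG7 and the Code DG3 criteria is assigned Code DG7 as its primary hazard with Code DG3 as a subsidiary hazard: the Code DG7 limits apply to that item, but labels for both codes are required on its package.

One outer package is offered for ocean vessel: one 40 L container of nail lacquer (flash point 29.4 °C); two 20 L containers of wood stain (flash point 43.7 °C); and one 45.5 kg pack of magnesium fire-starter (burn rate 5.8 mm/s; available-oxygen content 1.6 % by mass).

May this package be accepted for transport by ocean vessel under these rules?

With flash point 29.4 °C (< 60 °C), the nail lacquer falls in Code DG4.
Wood stain: flash point 43.7 °C < 60 °C → Code DG4 (Flammable Liquid).
The magnesium fire-starter has burn rate 5.8 mm/s, which is > 2 mm/s, so it is Code DG1 (Flammable Solid).
Code DG4 net quantity: 40 L + (two 20 L containers = 40 L) = 80 L.
80 L > 50 L (ocean vessel limit, Code DG4) — over the limit.
Code DG1 quantity: 45.5 kg.
45.5 kg is within the ocean vessel limit of 50 kg for Code DG1.

No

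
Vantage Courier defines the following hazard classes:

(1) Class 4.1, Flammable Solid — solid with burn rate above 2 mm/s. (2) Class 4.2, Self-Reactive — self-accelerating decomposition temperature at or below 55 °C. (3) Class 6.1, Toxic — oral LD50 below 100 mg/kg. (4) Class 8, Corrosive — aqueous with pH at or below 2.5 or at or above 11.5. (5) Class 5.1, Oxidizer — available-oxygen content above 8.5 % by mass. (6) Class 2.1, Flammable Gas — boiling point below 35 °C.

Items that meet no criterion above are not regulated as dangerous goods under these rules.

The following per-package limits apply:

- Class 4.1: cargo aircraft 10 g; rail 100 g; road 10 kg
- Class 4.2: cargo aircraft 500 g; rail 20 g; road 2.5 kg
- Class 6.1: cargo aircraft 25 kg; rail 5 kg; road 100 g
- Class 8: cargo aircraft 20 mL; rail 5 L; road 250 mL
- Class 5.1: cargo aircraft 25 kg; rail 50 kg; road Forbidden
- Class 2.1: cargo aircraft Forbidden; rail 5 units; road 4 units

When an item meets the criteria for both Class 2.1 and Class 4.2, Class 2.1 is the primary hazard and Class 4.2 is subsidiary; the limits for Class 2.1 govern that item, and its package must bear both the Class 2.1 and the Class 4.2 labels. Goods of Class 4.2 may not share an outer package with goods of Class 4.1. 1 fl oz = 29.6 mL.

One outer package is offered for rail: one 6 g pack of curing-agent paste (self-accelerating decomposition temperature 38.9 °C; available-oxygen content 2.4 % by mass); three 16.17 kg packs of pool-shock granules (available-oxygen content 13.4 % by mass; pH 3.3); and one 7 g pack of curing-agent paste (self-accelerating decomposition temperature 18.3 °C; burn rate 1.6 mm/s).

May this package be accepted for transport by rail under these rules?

Yes

Curing-agent paste: self-accelerating decomposition temperature 38.9 °C ≤ 55 °C → Class 4.2 (Self-Reactive).
With available-oxygen content 13.4 % by mass (> 8.5 % by mass), the pool-shock granules fall in Class 5.1.
With self-accelerating decomposition temperature 18.3 °C (≤ 55 °C), the curing-agent paste falls in Class 4.2.
Total Class 4.2: 6 g + 7 g = 13 g.
That is within the Class 4.2 rail limit of 20 g.
Class 5.1 quantity: three 16.17 kg packs = 48.51 kg.
That is within the Class 5.1 rail limit of 50 kg.
The segregation rule (Class 4.2 with Class 4.1) does not apply to Class 4.2 with Class 5.1.
Every hazard class is within its rail limit and no segregation rule is violated.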